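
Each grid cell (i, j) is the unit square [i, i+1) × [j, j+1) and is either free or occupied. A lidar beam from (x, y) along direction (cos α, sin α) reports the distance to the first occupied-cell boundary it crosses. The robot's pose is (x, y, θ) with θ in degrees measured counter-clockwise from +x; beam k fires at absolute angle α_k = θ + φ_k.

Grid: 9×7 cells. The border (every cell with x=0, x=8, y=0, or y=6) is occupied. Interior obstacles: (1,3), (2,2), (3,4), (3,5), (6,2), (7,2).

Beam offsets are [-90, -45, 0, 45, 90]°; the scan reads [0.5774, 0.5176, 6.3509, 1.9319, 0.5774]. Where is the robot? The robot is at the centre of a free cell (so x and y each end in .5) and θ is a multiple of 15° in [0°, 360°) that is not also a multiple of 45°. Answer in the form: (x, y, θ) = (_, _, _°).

Enumerate (i+0.5, j+0.5, θ) over the 29 free cells and 16 admissible headings. For each, cast all 5 beams and compare to the given ranges.
  (3.5, 2.5, 105°): beam 1 = 4.6587 ≠ 0.5774 ✗
  (2.5, 3.5, 330°): beam 3 = 5.0000 ≠ 6.3509 ✗
  (6.5, 1.5, 300°): beam 1 = 1.0000 ≠ 0.5774 ✗
  …
  (6.5, 1.5, 150°): r_1=0.5774, r_2=0.5176, r_3=6.3509, r_4=1.9319, r_5=0.5774 — all match ✓
Unique over the lattice → pose = (6.5, 1.5, 150°).

(x, y, θ) = (6.5, 1.5, 150°)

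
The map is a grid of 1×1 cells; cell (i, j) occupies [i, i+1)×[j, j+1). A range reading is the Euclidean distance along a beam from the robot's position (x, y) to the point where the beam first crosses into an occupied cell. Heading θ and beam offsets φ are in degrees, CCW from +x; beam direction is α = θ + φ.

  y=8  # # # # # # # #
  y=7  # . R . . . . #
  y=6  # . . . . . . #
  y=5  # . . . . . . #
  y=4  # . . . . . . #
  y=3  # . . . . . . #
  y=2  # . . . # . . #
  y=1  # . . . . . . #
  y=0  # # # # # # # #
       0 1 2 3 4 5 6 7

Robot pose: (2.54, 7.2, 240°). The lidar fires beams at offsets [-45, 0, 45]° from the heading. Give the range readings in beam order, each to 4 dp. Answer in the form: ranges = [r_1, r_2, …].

beam 1: φ=-45°, α=195°
  direction (-0.9659, -0.2588); cell (2,7); t to first gridline: x 0.5590, y 0.7727 (then +1.0353 / +3.8637)
    (1,7) via x @ 0.5590
    (1,6) via y @ 0.7727
    (0,6) via x @ 1.5943  # hit
  → r_1 = 1.5943
beam 2: φ=0°, α=240°
  direction (-0.5000, -0.8660); cell (2,7); t to first gridline: x 1.0800, y 0.2309 (then +2.0000 / +1.1547)
    (2,6) via y @ 0.2309
    (1,6) via x @ 1.0800
    (1,5) via y @ 1.3856
    (1,4) via y @ 2.5403
    (0,4) via x @ 3.0800  # hit
  → r_2 = 3.0800
beam 3: φ=45°, α=285°
  direction (0.2588, -0.9659); cell (2,7); t to first gridline: x 1.7773, y 0.2071 (then +3.8637 / +1.0353)
    (2,6) via y @ 0.2071
    (2,5) via y @ 1.2423
    (3,5) via x @ 1.7773
    (3,4) via y @ 2.2776
    (3,3) via y @ 3.3129
    (3,2) via y @ 4.3482
    (3,1) via y @ 5.3834
    (4,1) via x @ 5.6410
    (4,0) via y @ 6.4187  # hit
  → r_3 = 6.4187

ranges = [1.5943, 3.0800, 6.4187]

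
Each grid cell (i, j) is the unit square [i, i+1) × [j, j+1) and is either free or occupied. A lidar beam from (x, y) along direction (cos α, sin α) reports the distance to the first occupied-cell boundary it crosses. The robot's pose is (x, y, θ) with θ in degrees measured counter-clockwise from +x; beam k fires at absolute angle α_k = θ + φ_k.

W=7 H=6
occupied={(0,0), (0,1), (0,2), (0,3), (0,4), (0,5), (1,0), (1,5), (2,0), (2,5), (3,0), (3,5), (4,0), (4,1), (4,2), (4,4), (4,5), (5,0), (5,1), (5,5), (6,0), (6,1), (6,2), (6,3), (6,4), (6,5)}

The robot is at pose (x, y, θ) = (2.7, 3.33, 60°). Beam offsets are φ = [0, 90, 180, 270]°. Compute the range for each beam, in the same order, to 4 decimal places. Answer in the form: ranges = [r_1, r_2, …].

beam 1: φ=0°, α=60°
  d=(0.5000,0.8660)  start (2,3)  tX=0.6000 tY=0.7736  stride 1/|dx|=2.0000 1/|dy|=1.1547
    cross x-line → (3,3), t=0.6000
    cross y-line → (3,4), t=0.7736
    cross y-line → (3,5), t=1.9283 (wall)
  → r_1 = 1.9283
beam 2: φ=90°, α=150°
  d=(-0.8660,0.5000)  start (2,3)  tX=0.8083 tY=1.3400  stride 1/|dx|=1.1547 1/|dy|=2.0000
    cross x-line → (1,3), t=0.8083
    cross y-line → (1,4), t=1.3400
    cross x-line → (0,4), t=1.9630 (wall)
  → r_2 = 1.9630
beam 3: φ=180°, α=240°
  d=(-0.5000,-0.8660)  start (2,3)  tX=1.4000 tY=0.3811  stride 1/|dx|=2.0000 1/|dy|=1.1547
    cross y-line → (2,2), t=0.3811
    cross x-line → (1,2), t=1.4000
    cross y-line → (1,1), t=1.5358
    cross y-line → (1,0), t=2.6905 (wall)
  → r_3 = 2.6905
beam 4: φ=270°, α=330°
  d=(0.8660,-0.5000)  start (2,3)  tX=0.3464 tY=0.6600  stride 1/|dx|=1.1547 1/|dy|=2.0000
    cross x-line → (3,3), t=0.3464
    cross y-line → (3,2), t=0.6600
    cross x-line → (4,2), t=1.5011 (wall)
  → r_4 = 1.5011

ranges = [1.9283, 1.9630, 2.6905, 1.5011]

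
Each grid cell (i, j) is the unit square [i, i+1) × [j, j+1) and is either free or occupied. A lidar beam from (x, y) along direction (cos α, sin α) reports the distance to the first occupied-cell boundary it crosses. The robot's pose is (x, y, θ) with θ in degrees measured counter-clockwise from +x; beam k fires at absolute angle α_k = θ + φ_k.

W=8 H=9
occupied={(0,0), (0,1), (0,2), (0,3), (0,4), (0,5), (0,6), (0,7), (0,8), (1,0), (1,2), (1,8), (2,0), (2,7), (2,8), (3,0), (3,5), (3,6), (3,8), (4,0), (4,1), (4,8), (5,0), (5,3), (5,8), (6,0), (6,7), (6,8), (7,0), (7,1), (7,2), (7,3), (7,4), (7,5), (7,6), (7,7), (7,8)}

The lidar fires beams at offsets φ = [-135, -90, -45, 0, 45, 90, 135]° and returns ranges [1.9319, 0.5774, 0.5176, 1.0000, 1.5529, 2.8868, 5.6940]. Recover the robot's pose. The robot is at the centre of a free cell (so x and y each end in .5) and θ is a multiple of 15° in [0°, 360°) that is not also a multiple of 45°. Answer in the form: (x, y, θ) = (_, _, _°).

Candidates: 35 free-cell centres × 16 headings = 560 poses. Raycast each; keep the one whose scan matches to 4 dp.
  (6.5, 1.5, 240°): beam 2 = 6.3509 ≠ 0.5774 ✗
  (5.5, 6.5, 330°): beam 1 = 1.5529 ≠ 1.9319 ✗
  (2.5, 1.5, 300°): beam 1 = 1.5529 ≠ 1.9319 ✗
  (2.5, 1.5, 330°): beam 1 = 1.5529 ≠ 1.9319 ✗
  …
  (6.5, 5.5, 60°): r_1=1.9319, r_2=0.5774, r_3=0.5176, r_4=1.0000, r_5=1.5529, r_6=2.8868, r_7=5.6940 — all match ✓
Only this pose fits every beam.

(x, y, θ) = (6.5, 5.5, 60°)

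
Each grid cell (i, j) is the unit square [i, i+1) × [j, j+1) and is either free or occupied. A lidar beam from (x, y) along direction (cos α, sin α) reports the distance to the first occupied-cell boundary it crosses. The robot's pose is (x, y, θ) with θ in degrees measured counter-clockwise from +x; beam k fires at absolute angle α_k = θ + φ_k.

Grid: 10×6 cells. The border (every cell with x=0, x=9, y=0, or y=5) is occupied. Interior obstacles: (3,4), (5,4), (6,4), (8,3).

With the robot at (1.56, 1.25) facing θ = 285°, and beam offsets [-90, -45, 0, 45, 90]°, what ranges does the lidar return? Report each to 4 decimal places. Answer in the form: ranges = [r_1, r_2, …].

beam 1: φ=-90°, α=195°
  d=(-0.9659,-0.2588)  start (1,1)  tX=0.5798 tY=0.9659  stride 1/|dx|=1.0353 1/|dy|=3.8637
    cross x-line → (0,1), t=0.5798 (wall)
  → r_1 = 0.5798
beam 2: φ=-45°, α=240°
  d=(-0.5000,-0.8660)  start (1,1)  tX=1.1200 tY=0.2887  stride 1/|dx|=2.0000 1/|dy|=1.1547
    cross y-line → (1,0), t=0.2887 (wall)
  → r_2 = 0.2887
beam 3: φ=0°, α=285°
  d=(0.2588,-0.9659)  start (1,1)  tX=1.7000 tY=0.2588  stride 1/|dx|=3.8637 1/|dy|=1.0353
    cross y-line → (1,0), t=0.2588 (wall)
  → r_3 = 0.2588
beam 4: φ=45°, α=330°
  d=(0.8660,-0.5000)  start (1,1)  tX=0.5081 tY=0.5000  stride 1/|dx|=1.1547 1/|dy|=2.0000
    cross y-line → (1,0), t=0.5000 (wall)
  → r_4 = 0.5000
beam 5: φ=90°, α=15°
  d=(0.9659,0.2588)  start (1,1)  tX=0.4555 tY=2.8978  stride 1/|dx|=1.0353 1/|dy|=3.8637
    cross x-line → (2,1), t=0.4555
    cross x-line → (3,1), t=1.4908
    cross x-line → (4,1), t=2.5261
    cross y-line → (4,2), t=2.8978
    cross x-line → (5,2), t=3.5614
    cross x-line → (6,2), t=4.5966
    cross x-line → (7,2), t=5.6319
    cross x-line → (8,2), t=6.6672
    cross y-line → (8,3), t=6.7615 (wall)
  → r_5 = 6.7615

ranges = [0.5798, 0.2887, 0.2588, 0.5000, 6.7615]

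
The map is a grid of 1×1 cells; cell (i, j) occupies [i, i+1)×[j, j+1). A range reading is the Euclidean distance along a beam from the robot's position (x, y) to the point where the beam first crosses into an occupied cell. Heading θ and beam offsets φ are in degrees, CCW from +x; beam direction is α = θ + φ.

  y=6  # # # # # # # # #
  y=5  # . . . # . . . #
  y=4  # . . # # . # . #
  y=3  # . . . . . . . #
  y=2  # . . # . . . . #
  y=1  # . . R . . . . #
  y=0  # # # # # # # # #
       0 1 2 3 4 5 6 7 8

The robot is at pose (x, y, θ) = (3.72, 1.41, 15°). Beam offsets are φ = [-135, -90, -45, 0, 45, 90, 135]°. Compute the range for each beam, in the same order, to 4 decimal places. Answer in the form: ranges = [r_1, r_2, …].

ranges = [0.4734, 0.4245, 0.8200, 4.4310, 5.3001, 0.6108, 3.1408]

beam 1: φ=-135°, α=240°
  d=(-0.5000,-0.8660)  start (3,1)  tX=1.4400 tY=0.4734  stride 1/|dx|=2.0000 1/|dy|=1.1547
    cross y-line → (3,0), t=0.4734 (wall)
  → r_1 = 0.4734
beam 2: φ=-90°, α=285°
  d=(0.2588,-0.9659)  start (3,1)  tX=1.0818 tY=0.4245  stride 1/|dx|=3.8637 1/|dy|=1.0353
    cross y-line → (3,0), t=0.4245 (wall)
  → r_2 = 0.4245
beam 3: φ=-45°, α=330°
  d=(0.8660,-0.5000)  start (3,1)  tX=0.3233 tY=0.8200  stride 1/|dx|=1.1547 1/|dy|=2.0000
    cross x-line → (4,1), t=0.3233
    cross y-line → (4,0), t=0.8200 (wall)
  → r_3 = 0.8200
beam 4: φ=0°, α=15°
  d=(0.9659,0.2588)  start (3,1)  tX=0.2899 tY=2.2796  stride 1/|dx|=1.0353 1/|dy|=3.8637
    cross x-line → (4,1), t=0.2899
    cross x-line → (5,1), t=1.3252
    cross y-line → (5,2), t=2.2796
    cross x-line → (6,2), t=2.3604
    cross x-line → (7,2), t=3.3957
    cross x-line → (8,2), t=4.4310 (wall)
  → r_4 = 4.4310
beam 5: φ=45°, α=60°
  d=(0.5000,0.8660)  start (3,1)  tX=0.5600 tY=0.6813  stride 1/|dx|=2.0000 1/|dy|=1.1547
    cross x-line → (4,1), t=0.5600
    cross y-line → (4,2), t=0.6813
    cross y-line → (4,3), t=1.8360
    cross x-line → (5,3), t=2.5600
    cross y-line → (5,4), t=2.9907
    cross y-line → (5,5), t=4.1454
    cross x-line → (6,5), t=4.5600
    cross y-line → (6,6), t=5.3001 (wall)
  → r_5 = 5.3001
beam 6: φ=90°, α=105°
  d=(-0.2588,0.9659)  start (3,1)  tX=2.7819 tY=0.6108  stride 1/|dx|=3.8637 1/|dy|=1.0353
    cross y-line → (3,2), t=0.6108 (wall)
  → r_6 = 0.6108
beam 7: φ=135°, α=150°
  d=(-0.8660,0.5000)  start (3,1)  tX=0.8314 tY=1.1800  stride 1/|dx|=1.1547 1/|dy|=2.0000
    cross x-line → (2,1), t=0.8314
    cross y-line → (2,2), t=1.1800
    cross x-line → (1,2), t=1.9861
    cross x-line → (0,2), t=3.1408 (wall)
  → r_7 = 3.1408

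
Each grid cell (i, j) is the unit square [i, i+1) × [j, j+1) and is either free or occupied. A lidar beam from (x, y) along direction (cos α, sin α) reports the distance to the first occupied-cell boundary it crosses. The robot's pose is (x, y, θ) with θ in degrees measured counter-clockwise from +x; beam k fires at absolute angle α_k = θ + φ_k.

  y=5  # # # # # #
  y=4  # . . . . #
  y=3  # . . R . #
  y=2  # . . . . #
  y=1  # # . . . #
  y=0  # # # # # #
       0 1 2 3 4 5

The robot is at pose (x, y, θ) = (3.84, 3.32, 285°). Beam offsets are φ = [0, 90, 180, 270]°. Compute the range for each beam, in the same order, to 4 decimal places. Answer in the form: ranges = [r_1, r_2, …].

beam 1: φ=0°, α=285°
  dir = (cos 285°, sin 285°) = (0.2588, -0.9659); from cell (3,3)
  next x-line at t=0.6182, next y-line at t=0.3313; Δt_x=3.8637, Δt_y=1.0353
    y: enter (3,2) at t=0.3313
    x: enter (4,2) at t=0.6182
    y: enter (4,1) at t=1.3666
    y: enter (4,0) at t=2.4018 ← occupied
  → r_1 = 2.4018
beam 2: φ=90°, α=15°
  dir = (cos 15°, sin 15°) = (0.9659, 0.2588); from cell (3,3)
  next x-line at t=0.1656, next y-line at t=2.6273; Δt_x=1.0353, Δt_y=3.8637
    x: enter (4,3) at t=0.1656
    x: enter (5,3) at t=1.2009 ← occupied
  → r_2 = 1.2009
beam 3: φ=180°, α=105°
  dir = (cos 105°, sin 105°) = (-0.2588, 0.9659); from cell (3,3)
  next x-line at t=3.2455, next y-line at t=0.7040; Δt_x=3.8637, Δt_y=1.0353
    y: enter (3,4) at t=0.7040
    y: enter (3,5) at t=1.7393 ← occupied
  → r_3 = 1.7393
beam 4: φ=270°, α=195°
  dir = (cos 195°, sin 195°) = (-0.9659, -0.2588); from cell (3,3)
  next x-line at t=0.8696, next y-line at t=1.2364; Δt_x=1.0353, Δt_y=3.8637
    x: enter (2,3) at t=0.8696
    y: enter (2,2) at t=1.2364
    x: enter (1,2) at t=1.9049
    x: enter (0,2) at t=2.9402 ← occupied
  → r_4 = 2.9402

ranges = [2.4018, 1.2009, 1.7393, 2.9402]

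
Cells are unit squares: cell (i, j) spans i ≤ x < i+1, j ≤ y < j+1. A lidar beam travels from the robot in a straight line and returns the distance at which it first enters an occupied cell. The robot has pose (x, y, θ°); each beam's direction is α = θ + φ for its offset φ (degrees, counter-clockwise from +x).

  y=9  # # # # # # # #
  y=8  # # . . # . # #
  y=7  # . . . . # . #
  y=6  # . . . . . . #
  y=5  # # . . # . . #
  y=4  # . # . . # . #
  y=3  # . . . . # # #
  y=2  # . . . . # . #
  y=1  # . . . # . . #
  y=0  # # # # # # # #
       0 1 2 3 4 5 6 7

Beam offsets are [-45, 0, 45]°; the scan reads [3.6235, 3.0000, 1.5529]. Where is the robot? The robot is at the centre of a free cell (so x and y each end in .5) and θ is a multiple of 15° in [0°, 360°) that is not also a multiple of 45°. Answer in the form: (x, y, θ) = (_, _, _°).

Candidates: 36 free-cell centres × 16 headings = 576 poses. Raycast each; keep the one whose scan matches to 4 dp.
  (6.5, 6.5, 165°): beam 1 = 1.0000 ≠ 3.6235 ✗
  (1.5, 4.5, 150°): beam 1 = 0.5176 ≠ 3.6235 ✗
  (2.5, 3.5, 120°): beam 1 = 0.5176 ≠ 3.6235 ✗
  (6.5, 5.5, 150°): beam 1 = 1.9319 ≠ 3.6235 ✗
  …
  (4.5, 7.5, 240°): r_1=3.6235, r_2=3.0000, r_3=1.5529 — all match ✓
Unique over the lattice → pose = (4.5, 7.5, 240°).

(x, y, θ) = (4.5, 7.5, 240°)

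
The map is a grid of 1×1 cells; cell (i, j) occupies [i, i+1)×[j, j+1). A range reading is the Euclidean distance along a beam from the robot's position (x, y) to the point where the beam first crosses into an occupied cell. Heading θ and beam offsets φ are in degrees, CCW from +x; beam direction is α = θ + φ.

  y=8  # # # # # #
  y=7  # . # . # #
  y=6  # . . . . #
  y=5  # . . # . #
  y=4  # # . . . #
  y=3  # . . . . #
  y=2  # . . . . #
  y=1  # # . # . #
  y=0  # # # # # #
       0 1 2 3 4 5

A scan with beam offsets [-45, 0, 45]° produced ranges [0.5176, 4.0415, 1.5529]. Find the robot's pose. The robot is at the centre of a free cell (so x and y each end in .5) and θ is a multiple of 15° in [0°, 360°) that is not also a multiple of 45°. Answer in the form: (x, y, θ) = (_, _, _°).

Candidates: 22 free-cell centres × 16 headings = 352 poses. Raycast each; keep the one whose scan matches to 4 dp.
  (1.5, 7.5, 255°): beam 1 = 0.5774 ≠ 0.5176 ✗
  (1.5, 6.5, 150°): beam 1 = 1.5529 ≠ 0.5176 ✗
  (2.5, 3.5, 285°): beam 1 = 1.7321 ≠ 0.5176 ✗
  …
  (1.5, 5.5, 330°): r_1=0.5176, r_2=4.0415, r_3=1.5529 — all match ✓
Only this pose fits every beam.

(x, y, θ) = (1.5, 5.5, 330°)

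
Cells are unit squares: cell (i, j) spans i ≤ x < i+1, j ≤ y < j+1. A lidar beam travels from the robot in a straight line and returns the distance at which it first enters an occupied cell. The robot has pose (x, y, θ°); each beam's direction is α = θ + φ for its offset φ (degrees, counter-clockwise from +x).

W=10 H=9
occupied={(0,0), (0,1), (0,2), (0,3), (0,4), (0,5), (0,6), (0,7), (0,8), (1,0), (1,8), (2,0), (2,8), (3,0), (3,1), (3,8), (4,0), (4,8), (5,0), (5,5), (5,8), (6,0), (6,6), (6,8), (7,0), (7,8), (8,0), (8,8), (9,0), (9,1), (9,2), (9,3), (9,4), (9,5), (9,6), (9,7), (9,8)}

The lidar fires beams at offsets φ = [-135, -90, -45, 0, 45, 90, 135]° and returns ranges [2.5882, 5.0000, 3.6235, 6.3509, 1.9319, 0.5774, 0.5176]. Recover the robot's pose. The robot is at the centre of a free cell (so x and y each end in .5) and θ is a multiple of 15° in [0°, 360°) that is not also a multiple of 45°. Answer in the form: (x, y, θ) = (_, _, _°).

Enumerate (i+0.5, j+0.5, θ) over the 53 free cells and 16 admissible headings. For each, cast all 7 beams and compare to the given ranges.
  (2.5, 4.5, 120°): beam 1 = 6.7293 ≠ 2.5882 ✗
  (2.5, 7.5, 255°): beam 1 = 0.5774 ≠ 2.5882 ✗
  (5.5, 2.5, 60°): beam 1 = 1.5529 ≠ 2.5882 ✗
  (2.5, 4.5, 255°): beam 1 = 3.0000 ≠ 2.5882 ✗
  (2.5, 3.5, 75°): beam 1 = 1.7321 ≠ 2.5882 ✗
  …
  (6.5, 1.5, 150°): r_1=2.5882, r_2=5.0000, r_3=3.6235, r_4=6.3509, r_5=1.9319, r_6=0.5774, r_7=0.5176 — all match ✓
Only this pose fits every beam.

(x, y, θ) = (6.5, 1.5, 150°)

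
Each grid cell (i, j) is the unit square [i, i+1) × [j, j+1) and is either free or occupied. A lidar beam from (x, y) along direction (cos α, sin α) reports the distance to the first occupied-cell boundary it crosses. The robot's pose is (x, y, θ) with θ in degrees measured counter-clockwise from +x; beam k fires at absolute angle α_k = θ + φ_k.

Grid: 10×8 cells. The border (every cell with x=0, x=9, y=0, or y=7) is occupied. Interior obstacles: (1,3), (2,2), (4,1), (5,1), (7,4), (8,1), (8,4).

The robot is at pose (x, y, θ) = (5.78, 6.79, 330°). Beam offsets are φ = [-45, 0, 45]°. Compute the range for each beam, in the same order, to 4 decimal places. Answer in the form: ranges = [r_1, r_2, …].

beam 1: φ=-45°, α=285°
  dir = (cos 285°, sin 285°) = (0.2588, -0.9659); from cell (5,6)
  next x-line at t=0.8500, next y-line at t=0.8179; Δt_x=3.8637, Δt_y=1.0353
    y: enter (5,5) at t=0.8179
    x: enter (6,5) at t=0.8500
    y: enter (6,4) at t=1.8531
    y: enter (6,3) at t=2.8884
    y: enter (6,2) at t=3.9237
    x: enter (7,2) at t=4.7137
    y: enter (7,1) at t=4.9590
    y: enter (7,0) at t=5.9942 ← occupied
  → r_1 = 5.9942
beam 2: φ=0°, α=330°
  dir = (cos 330°, sin 330°) = (0.8660, -0.5000); from cell (5,6)
  next x-line at t=0.2540, next y-line at t=1.5800; Δt_x=1.1547, Δt_y=2.0000
    x: enter (6,6) at t=0.2540
    x: enter (7,6) at t=1.4087
    y: enter (7,5) at t=1.5800
    x: enter (8,5) at t=2.5634
    y: enter (8,4) at t=3.5800 ← occupied
  → r_2 = 3.5800
beam 3: φ=45°, α=15°
  dir = (cos 15°, sin 15°) = (0.9659, 0.2588); from cell (5,6)
  next x-line at t=0.2278, next y-line at t=0.8114; Δt_x=1.0353, Δt_y=3.8637
    x: enter (6,6) at t=0.2278
    y: enter (6,7) at t=0.8114 ← occupied
  → r_3 = 0.8114

ranges = [5.9942, 3.5800, 0.8114]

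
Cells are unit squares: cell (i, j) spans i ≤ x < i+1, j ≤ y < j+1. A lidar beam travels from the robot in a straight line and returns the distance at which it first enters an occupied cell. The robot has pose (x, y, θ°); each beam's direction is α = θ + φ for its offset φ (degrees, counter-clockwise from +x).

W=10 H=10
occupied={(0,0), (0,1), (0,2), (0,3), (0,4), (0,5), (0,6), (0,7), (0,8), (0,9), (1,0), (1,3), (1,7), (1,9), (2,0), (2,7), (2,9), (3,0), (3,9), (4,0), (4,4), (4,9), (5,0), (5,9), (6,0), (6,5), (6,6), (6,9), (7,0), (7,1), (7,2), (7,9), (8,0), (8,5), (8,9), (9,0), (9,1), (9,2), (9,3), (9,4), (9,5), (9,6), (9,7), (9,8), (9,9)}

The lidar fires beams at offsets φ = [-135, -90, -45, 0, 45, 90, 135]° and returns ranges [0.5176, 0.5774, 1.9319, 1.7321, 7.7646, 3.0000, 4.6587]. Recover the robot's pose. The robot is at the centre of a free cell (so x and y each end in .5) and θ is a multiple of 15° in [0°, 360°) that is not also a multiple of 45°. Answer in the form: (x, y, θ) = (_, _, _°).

The pose lattice has 55·16 = 880 candidates. Test each by forward raycasting.
  (5.5, 3.5, 300°): beam 1 = 4.6587 ≠ 0.5176 ✗
  (7.5, 5.5, 285°): beam 1 = 0.5774 ≠ 0.5176 ✗
  (3.5, 8.5, 210°): beam 4 = 1.0000 ≠ 1.7321 ✗
  (1.5, 1.5, 210°): beam 1 = 1.5529 ≠ 0.5176 ✗
  …
  (4.5, 8.5, 210°): r_1=0.5176, r_2=0.5774, r_3=1.9319, r_4=1.7321, r_5=7.7646, r_6=3.0000, r_7=4.6587 — all match ✓
Unique over the lattice → pose = (4.5, 8.5, 210°).

(x, y, θ) = (4.5, 8.5, 210°)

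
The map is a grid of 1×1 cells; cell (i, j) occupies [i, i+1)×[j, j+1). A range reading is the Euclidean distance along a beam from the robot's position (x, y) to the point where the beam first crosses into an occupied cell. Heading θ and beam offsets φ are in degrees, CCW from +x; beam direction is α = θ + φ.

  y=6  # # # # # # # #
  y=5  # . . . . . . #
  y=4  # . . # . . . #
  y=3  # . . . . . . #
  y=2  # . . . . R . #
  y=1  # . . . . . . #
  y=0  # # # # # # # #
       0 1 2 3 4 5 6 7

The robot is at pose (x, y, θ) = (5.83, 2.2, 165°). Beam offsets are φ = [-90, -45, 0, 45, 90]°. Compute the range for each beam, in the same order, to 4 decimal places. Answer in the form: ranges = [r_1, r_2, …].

beam 1: φ=-90°, α=75°
  dir = (cos 75°, sin 75°) = (0.2588, 0.9659); from cell (5,2)
  next x-line at t=0.6568, next y-line at t=0.8282; Δt_x=3.8637, Δt_y=1.0353
    x: enter (6,2) at t=0.6568
    y: enter (6,3) at t=0.8282
    y: enter (6,4) at t=1.8635
    y: enter (6,5) at t=2.8988
    y: enter (6,6) at t=3.9340 ← occupied
  → r_1 = 3.9340
beam 2: φ=-45°, α=120°
  dir = (cos 120°, sin 120°) = (-0.5000, 0.8660); from cell (5,2)
  next x-line at t=1.6600, next y-line at t=0.9238; Δt_x=2.0000, Δt_y=1.1547
    y: enter (5,3) at t=0.9238
    x: enter (4,3) at t=1.6600
    y: enter (4,4) at t=2.0785
    y: enter (4,5) at t=3.2332
    x: enter (3,5) at t=3.6600
    y: enter (3,6) at t=4.3879 ← occupied
  → r_2 = 4.3879
beam 3: φ=0°, α=165°
  dir = (cos 165°, sin 165°) = (-0.9659, 0.2588); from cell (5,2)
  next x-line at t=0.8593, next y-line at t=3.0910; Δt_x=1.0353, Δt_y=3.8637
    x: enter (4,2) at t=0.8593
    x: enter (3,2) at t=1.8946
    x: enter (2,2) at t=2.9298
    y: enter (2,3) at t=3.0910
    x: enter (1,3) at t=3.9651
    x: enter (0,3) at t=5.0004 ← occupied
  → r_3 = 5.0004
beam 4: φ=45°, α=210°
  dir = (cos 210°, sin 210°) = (-0.8660, -0.5000); from cell (5,2)
  next x-line at t=0.9584, next y-line at t=0.4000; Δt_x=1.1547, Δt_y=2.0000
    y: enter (5,1) at t=0.4000
    x: enter (4,1) at t=0.9584
    x: enter (3,1) at t=2.1131
    y: enter (3,0) at t=2.4000 ← occupied
  → r_4 = 2.4000
beam 5: φ=90°, α=255°
  dir = (cos 255°, sin 255°) = (-0.2588, -0.9659); from cell (5,2)
  next x-line at t=3.2069, next y-line at t=0.2071; Δt_x=3.8637, Δt_y=1.0353
    y: enter (5,1) at t=0.2071
    y: enter (5,0) at t=1.2423 ← occupied
  → r_5 = 1.2423

ranges = [3.9340, 4.3879, 5.0004, 2.4000, 1.2423]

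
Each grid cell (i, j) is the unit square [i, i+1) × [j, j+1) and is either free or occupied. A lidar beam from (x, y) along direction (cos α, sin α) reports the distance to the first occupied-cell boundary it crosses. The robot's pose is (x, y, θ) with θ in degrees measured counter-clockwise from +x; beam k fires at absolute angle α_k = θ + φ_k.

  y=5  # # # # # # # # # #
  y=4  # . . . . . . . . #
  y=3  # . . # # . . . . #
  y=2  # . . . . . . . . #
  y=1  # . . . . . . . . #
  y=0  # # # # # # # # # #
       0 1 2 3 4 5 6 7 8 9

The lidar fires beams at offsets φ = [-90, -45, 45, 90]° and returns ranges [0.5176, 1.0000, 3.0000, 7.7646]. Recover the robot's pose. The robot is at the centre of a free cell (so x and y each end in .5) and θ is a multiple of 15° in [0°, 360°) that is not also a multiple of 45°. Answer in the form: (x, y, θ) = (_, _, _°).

Candidates: 30 free-cell centres × 16 headings = 480 poses. Raycast each; keep the one whose scan matches to 4 dp.
  (7.5, 1.5, 105°): beam 1 = 1.5529 ≠ 0.5176 ✗
  (8.5, 1.5, 285°): beam 1 = 1.9319 ≠ 0.5176 ✗
  (6.5, 3.5, 165°): beam 1 = 1.5529 ≠ 0.5176 ✗
  (1.5, 1.5, 30°): beam 1 = 0.5774 ≠ 0.5176 ✗
  …
  (8.5, 3.5, 105°): r_1=0.5176, r_2=1.0000, r_3=3.0000, r_4=7.7646 — all match ✓
No second candidate reproduces the full scan.

(x, y, θ) = (8.5, 3.5, 105°)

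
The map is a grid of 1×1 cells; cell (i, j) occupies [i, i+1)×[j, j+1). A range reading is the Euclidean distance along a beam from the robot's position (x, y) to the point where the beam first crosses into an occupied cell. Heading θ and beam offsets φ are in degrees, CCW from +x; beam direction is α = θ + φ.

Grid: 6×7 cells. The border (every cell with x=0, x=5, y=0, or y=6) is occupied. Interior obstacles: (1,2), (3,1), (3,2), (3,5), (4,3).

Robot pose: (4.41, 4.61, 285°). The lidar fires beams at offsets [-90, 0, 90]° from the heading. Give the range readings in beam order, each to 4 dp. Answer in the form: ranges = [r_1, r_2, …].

ranges = [3.5303, 0.6315, 0.6108]

beam 1: φ=-90°, α=195°
  d=(-0.9659,-0.2588)  start (4,4)  tX=0.4245 tY=2.3569  stride 1/|dx|=1.0353 1/|dy|=3.8637
    cross x-line → (3,4), t=0.4245
    cross x-line → (2,4), t=1.4597
    cross y-line → (2,3), t=2.3569
    cross x-line → (1,3), t=2.4950
    cross x-line → (0,3), t=3.5303 (wall)
  → r_1 = 3.5303
beam 2: φ=0°, α=285°
  d=(0.2588,-0.9659)  start (4,4)  tX=2.2796 tY=0.6315  stride 1/|dx|=3.8637 1/|dy|=1.0353
    cross y-line → (4,3), t=0.6315 (wall)
  → r_2 = 0.6315
beam 3: φ=90°, α=15°
  d=(0.9659,0.2588)  start (4,4)  tX=0.6108 tY=1.5068  stride 1/|dx|=1.0353 1/|dy|=3.8637
    cross x-line → (5,4), t=0.6108 (wall)
  → r_3 = 0.6108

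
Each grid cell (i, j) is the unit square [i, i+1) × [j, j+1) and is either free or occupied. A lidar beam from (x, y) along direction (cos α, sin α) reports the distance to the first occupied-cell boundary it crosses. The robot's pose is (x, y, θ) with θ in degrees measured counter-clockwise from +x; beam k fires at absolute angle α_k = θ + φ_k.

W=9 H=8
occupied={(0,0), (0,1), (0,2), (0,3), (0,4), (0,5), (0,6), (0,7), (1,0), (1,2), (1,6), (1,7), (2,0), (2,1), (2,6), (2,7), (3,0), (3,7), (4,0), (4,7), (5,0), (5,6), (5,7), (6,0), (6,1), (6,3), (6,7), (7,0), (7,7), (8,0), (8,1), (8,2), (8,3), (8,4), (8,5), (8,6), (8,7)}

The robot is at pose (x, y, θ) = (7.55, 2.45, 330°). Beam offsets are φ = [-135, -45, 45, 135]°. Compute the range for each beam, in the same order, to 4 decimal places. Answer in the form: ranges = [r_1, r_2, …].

ranges = [4.7105, 1.5012, 0.4659, 4.7105]

beam 1: φ=-135°, α=195°
  d=(-0.9659,-0.2588)  start (7,2)  tX=0.5694 tY=1.7387  stride 1/|dx|=1.0353 1/|dy|=3.8637
    cross x-line → (6,2), t=0.5694
    cross x-line → (5,2), t=1.6047
    cross y-line → (5,1), t=1.7387
    cross x-line → (4,1), t=2.6400
    cross x-line → (3,1), t=3.6752
    cross x-line → (2,1), t=4.7105 (wall)
  → r_1 = 4.7105
beam 2: φ=-45°, α=285°
  d=(0.2588,-0.9659)  start (7,2)  tX=1.7387 tY=0.4659  stride 1/|dx|=3.8637 1/|dy|=1.0353
    cross y-line → (7,1), t=0.4659
    cross y-line → (7,0), t=1.5012 (wall)
  → r_2 = 1.5012
beam 3: φ=45°, α=15°
  d=(0.9659,0.2588)  start (7,2)  tX=0.4659 tY=2.1250  stride 1/|dx|=1.0353 1/|dy|=3.8637
    cross x-line → (8,2), t=0.4659 (wall)
  → r_3 = 0.4659
beam 4: φ=135°, α=105°
  d=(-0.2588,0.9659)  start (7,2)  tX=2.1250 tY=0.5694  stride 1/|dx|=3.8637 1/|dy|=1.0353
    cross y-line → (7,3), t=0.5694
    cross y-line → (7,4), t=1.6047
    cross x-line → (6,4), t=2.1250
    cross y-line → (6,5), t=2.6400
    cross y-line → (6,6), t=3.6752
    cross y-line → (6,7), t=4.7105 (wall)
  → r_4 = 4.7105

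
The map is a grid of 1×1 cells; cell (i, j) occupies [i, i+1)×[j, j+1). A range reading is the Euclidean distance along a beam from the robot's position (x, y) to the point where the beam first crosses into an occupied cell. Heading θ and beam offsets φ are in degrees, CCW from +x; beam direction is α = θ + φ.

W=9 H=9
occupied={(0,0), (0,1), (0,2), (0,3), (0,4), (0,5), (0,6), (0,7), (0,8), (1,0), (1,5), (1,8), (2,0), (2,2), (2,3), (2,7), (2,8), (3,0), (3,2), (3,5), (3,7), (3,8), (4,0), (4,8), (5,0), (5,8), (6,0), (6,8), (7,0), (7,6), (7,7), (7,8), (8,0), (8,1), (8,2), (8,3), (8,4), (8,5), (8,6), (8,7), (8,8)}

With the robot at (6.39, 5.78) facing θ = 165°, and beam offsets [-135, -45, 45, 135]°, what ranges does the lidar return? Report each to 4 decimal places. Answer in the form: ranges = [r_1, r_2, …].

ranges = [0.7044, 2.5634, 3.9144, 3.2200]

beam 1: φ=-135°, α=30°
  dir = (cos 30°, sin 30°) = (0.8660, 0.5000); from cell (6,5)
  next x-line at t=0.7044, next y-line at t=0.4400; Δt_x=1.1547, Δt_y=2.0000
    y: enter (6,6) at t=0.4400
    x: enter (7,6) at t=0.7044 ← occupied
  → r_1 = 0.7044
beam 2: φ=-45°, α=120°
  dir = (cos 120°, sin 120°) = (-0.5000, 0.8660); from cell (6,5)
  next x-line at t=0.7800, next y-line at t=0.2540; Δt_x=2.0000, Δt_y=1.1547
    y: enter (6,6) at t=0.2540
    x: enter (5,6) at t=0.7800
    y: enter (5,7) at t=1.4087
    y: enter (5,8) at t=2.5634 ← occupied
  → r_2 = 2.5634
beam 3: φ=45°, α=210°
  dir = (cos 210°, sin 210°) = (-0.8660, -0.5000); from cell (6,5)
  next x-line at t=0.4503, next y-line at t=1.5600; Δt_x=1.1547, Δt_y=2.0000
    x: enter (5,5) at t=0.4503
    y: enter (5,4) at t=1.5600
    x: enter (4,4) at t=1.6050
    x: enter (3,4) at t=2.7597
    y: enter (3,3) at t=3.5600
    x: enter (2,3) at t=3.9144 ← occupied
  → r_3 = 3.9144
beam 4: φ=135°, α=300°
  dir = (cos 300°, sin 300°) = (0.5000, -0.8660); from cell (6,5)
  next x-line at t=1.2200, next y-line at t=0.9007; Δt_x=2.0000, Δt_y=1.1547
    y: enter (6,4) at t=0.9007
    x: enter (7,4) at t=1.2200
    y: enter (7,3) at t=2.0554
    y: enter (7,2) at t=3.2101
    x: enter (8,2) at t=3.2200 ← occupied
  → r_4 = 3.2200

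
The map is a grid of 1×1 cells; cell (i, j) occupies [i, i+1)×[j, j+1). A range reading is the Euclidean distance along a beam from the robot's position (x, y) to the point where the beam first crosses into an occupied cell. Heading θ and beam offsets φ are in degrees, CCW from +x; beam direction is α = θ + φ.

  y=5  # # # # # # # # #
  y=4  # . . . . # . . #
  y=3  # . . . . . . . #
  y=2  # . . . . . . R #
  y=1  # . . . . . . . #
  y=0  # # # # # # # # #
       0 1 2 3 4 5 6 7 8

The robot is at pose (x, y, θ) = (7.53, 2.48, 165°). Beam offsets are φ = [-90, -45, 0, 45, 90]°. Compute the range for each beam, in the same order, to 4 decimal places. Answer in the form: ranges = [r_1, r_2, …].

ranges = [1.8159, 2.9098, 6.7604, 2.9600, 1.5322]

beam 1: φ=-90°, α=75°
  dir = (cos 75°, sin 75°) = (0.2588, 0.9659); from cell (7,2)
  next x-line at t=1.8159, next y-line at t=0.5383; Δt_x=3.8637, Δt_y=1.0353
    y: enter (7,3) at t=0.5383
    y: enter (7,4) at t=1.5736
    x: enter (8,4) at t=1.8159 ← occupied
  → r_1 = 1.8159
beam 2: φ=-45°, α=120°
  dir = (cos 120°, sin 120°) = (-0.5000, 0.8660); from cell (7,2)
  next x-line at t=1.0600, next y-line at t=0.6004; Δt_x=2.0000, Δt_y=1.1547
    y: enter (7,3) at t=0.6004
    x: enter (6,3) at t=1.0600
    y: enter (6,4) at t=1.7551
    y: enter (6,5) at t=2.9098 ← occupied
  → r_2 = 2.9098
beam 3: φ=0°, α=165°
  dir = (cos 165°, sin 165°) = (-0.9659, 0.2588); from cell (7,2)
  next x-line at t=0.5487, next y-line at t=2.0091; Δt_x=1.0353, Δt_y=3.8637
    x: enter (6,2) at t=0.5487
    x: enter (5,2) at t=1.5840
    y: enter (5,3) at t=2.0091
    x: enter (4,3) at t=2.6192
    x: enter (3,3) at t=3.6545
    x: enter (2,3) at t=4.6898
    x: enter (1,3) at t=5.7251
    y: enter (1,4) at t=5.8728
    x: enter (0,4) at t=6.7604 ← occupied
  → r_3 = 6.7604
beam 4: φ=45°, α=210°
  dir = (cos 210°, sin 210°) = (-0.8660, -0.5000); from cell (7,2)
  next x-line at t=0.6120, next y-line at t=0.9600; Δt_x=1.1547, Δt_y=2.0000
    x: enter (6,2) at t=0.6120
    y: enter (6,1) at t=0.9600
    x: enter (5,1) at t=1.7667
    x: enter (4,1) at t=2.9214
    y: enter (4,0) at t=2.9600 ← occupied
  → r_4 = 2.9600
beam 5: φ=90°, α=255°
  dir = (cos 255°, sin 255°) = (-0.2588, -0.9659); from cell (7,2)
  next x-line at t=2.0478, next y-line at t=0.4969; Δt_x=3.8637, Δt_y=1.0353
    y: enter (7,1) at t=0.4969
    y: enter (7,0) at t=1.5322 ← occupied
  → r_5 = 1.5322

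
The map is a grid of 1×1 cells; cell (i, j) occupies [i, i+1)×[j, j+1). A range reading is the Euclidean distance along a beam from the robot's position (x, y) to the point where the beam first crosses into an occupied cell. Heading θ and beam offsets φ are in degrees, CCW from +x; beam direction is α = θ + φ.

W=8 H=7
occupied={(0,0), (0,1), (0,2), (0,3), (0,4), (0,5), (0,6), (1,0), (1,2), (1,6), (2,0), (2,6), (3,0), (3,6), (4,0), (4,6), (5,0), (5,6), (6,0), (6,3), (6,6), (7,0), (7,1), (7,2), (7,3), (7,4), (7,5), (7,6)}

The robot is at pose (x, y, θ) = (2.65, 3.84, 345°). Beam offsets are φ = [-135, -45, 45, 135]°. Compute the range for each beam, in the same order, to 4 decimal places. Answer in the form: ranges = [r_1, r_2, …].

ranges = [1.6800, 3.2793, 4.3200, 2.4942]

beam 1: φ=-135°, α=210°
  d=(-0.8660,-0.5000)  start (2,3)  tX=0.7506 tY=1.6800  stride 1/|dx|=1.1547 1/|dy|=2.0000
    cross x-line → (1,3), t=0.7506
    cross y-line → (1,2), t=1.6800 (wall)
  → r_1 = 1.6800
beam 2: φ=-45°, α=300°
  d=(0.5000,-0.8660)  start (2,3)  tX=0.7000 tY=0.9699  stride 1/|dx|=2.0000 1/|dy|=1.1547
    cross x-line → (3,3), t=0.7000
    cross y-line → (3,2), t=0.9699
    cross y-line → (3,1), t=2.1246
    cross x-line → (4,1), t=2.7000
    cross y-line → (4,0), t=3.2793 (wall)
  → r_2 = 3.2793
beam 3: φ=45°, α=30°
  d=(0.8660,0.5000)  start (2,3)  tX=0.4041 tY=0.3200  stride 1/|dx|=1.1547 1/|dy|=2.0000
    cross y-line → (2,4), t=0.3200
    cross x-line → (3,4), t=0.4041
    cross x-line → (4,4), t=1.5588
    cross y-line → (4,5), t=2.3200
    cross x-line → (5,5), t=2.7135
    cross x-line → (6,5), t=3.8682
    cross y-line → (6,6), t=4.3200 (wall)
  → r_3 = 4.3200
beam 4: φ=135°, α=120°
  d=(-0.5000,0.8660)  start (2,3)  tX=1.3000 tY=0.1848  stride 1/|dx|=2.0000 1/|dy|=1.1547
    cross y-line → (2,4), t=0.1848
    cross x-line → (1,4), t=1.3000
    cross y-line → (1,5), t=1.3395
    cross y-line → (1,6), t=2.4942 (wall)
  → r_4 = 2.4942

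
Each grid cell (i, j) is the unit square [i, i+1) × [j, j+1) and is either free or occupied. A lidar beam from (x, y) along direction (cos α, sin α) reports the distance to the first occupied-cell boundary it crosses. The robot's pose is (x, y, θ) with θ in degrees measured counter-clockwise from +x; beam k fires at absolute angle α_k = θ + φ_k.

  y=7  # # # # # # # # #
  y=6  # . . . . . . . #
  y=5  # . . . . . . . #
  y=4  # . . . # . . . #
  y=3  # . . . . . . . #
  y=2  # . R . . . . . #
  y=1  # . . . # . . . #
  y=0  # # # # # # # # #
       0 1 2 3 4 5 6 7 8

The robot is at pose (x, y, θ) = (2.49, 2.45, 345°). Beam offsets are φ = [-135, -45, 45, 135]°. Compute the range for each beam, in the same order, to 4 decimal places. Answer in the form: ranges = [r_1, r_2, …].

beam 1: φ=-135°, α=210°
  cosα=-0.8660 sinα=-0.5000 | (2,2) | tMaxX 0.5658 tMaxY 0.9000 | tΔX 1.1547 tΔY 2.0000
    t=0.5658 [x] (1,2)
    t=0.9000 [y] (1,1)
    t=1.7205 [x] (0,1) — stop
  → r_1 = 1.7205
beam 2: φ=-45°, α=300°
  cosα=0.5000 sinα=-0.8660 | (2,2) | tMaxX 1.0200 tMaxY 0.5196 | tΔX 2.0000 tΔY 1.1547
    t=0.5196 [y] (2,1)
    t=1.0200 [x] (3,1)
    t=1.6743 [y] (3,0) — stop
  → r_2 = 1.6743
beam 3: φ=45°, α=30°
  cosα=0.8660 sinα=0.5000 | (2,2) | tMaxX 0.5889 tMaxY 1.1000 | tΔX 1.1547 tΔY 2.0000
    t=0.5889 [x] (3,2)
    t=1.1000 [y] (3,3)
    t=1.7436 [x] (4,3)
    t=2.8983 [x] (5,3)
    t=3.1000 [y] (5,4)
    t=4.0530 [x] (6,4)
    t=5.1000 [y] (6,5)
    t=5.2077 [x] (7,5)
    t=6.3624 [x] (8,5) — stop
  → r_3 = 6.3624
beam 4: φ=135°, α=120°
  cosα=-0.5000 sinα=0.8660 | (2,2) | tMaxX 0.9800 tMaxY 0.6351 | tΔX 2.0000 tΔY 1.1547
    t=0.6351 [y] (2,3)
    t=0.9800 [x] (1,3)
    t=1.7898 [y] (1,4)
    t=2.9445 [y] (1,5)
    t=2.9800 [x] (0,5) — stop
  → r_4 = 2.9800

ranges = [1.7205, 1.6743, 6.3624, 2.9800]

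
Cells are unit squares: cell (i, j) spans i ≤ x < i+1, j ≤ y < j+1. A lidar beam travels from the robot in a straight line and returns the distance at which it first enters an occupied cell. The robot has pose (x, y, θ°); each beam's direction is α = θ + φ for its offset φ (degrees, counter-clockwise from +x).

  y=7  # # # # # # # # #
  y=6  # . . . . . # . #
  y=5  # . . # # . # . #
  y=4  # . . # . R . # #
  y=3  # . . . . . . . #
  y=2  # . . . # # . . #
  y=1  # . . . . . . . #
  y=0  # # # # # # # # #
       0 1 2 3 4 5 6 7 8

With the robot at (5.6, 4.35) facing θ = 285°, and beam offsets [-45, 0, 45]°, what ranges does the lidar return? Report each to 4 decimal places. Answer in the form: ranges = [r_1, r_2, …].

beam 1: φ=-45°, α=240°
  cosα=-0.5000 sinα=-0.8660 | (5,4) | tMaxX 1.2000 tMaxY 0.4041 | tΔX 2.0000 tΔY 1.1547
    t=0.4041 [y] (5,3)
    t=1.2000 [x] (4,3)
    t=1.5588 [y] (4,2) — stop
  → r_1 = 1.5588
beam 2: φ=0°, α=285°
  cosα=0.2588 sinα=-0.9659 | (5,4) | tMaxX 1.5455 tMaxY 0.3623 | tΔX 3.8637 tΔY 1.0353
    t=0.3623 [y] (5,3)
    t=1.3976 [y] (5,2) — stop
  → r_2 = 1.3976
beam 3: φ=45°, α=330°
  cosα=0.8660 sinα=-0.5000 | (5,4) | tMaxX 0.4619 tMaxY 0.7000 | tΔX 1.1547 tΔY 2.0000
    t=0.4619 [x] (6,4)
    t=0.7000 [y] (6,3)
    t=1.6166 [x] (7,3)
    t=2.7000 [y] (7,2)
    t=2.7713 [x] (8,2) — stop
  → r_3 = 2.7713

ranges = [1.5588, 1.3976, 2.7713]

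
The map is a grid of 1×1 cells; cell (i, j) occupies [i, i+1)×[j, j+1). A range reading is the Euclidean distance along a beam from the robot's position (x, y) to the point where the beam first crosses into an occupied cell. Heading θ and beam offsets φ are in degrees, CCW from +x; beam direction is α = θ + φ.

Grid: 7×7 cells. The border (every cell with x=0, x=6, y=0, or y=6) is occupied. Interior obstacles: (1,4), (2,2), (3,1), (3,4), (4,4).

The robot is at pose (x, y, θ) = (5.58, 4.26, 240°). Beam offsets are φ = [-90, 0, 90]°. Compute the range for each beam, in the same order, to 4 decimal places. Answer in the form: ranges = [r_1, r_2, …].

beam 1: φ=-90°, α=150°
  cosα=-0.8660 sinα=0.5000 | (5,4) | tMaxX 0.6697 tMaxY 1.4800 | tΔX 1.1547 tΔY 2.0000
    t=0.6697 [x] (4,4) — stop
  → r_1 = 0.6697
beam 2: φ=0°, α=240°
  cosα=-0.5000 sinα=-0.8660 | (5,4) | tMaxX 1.1600 tMaxY 0.3002 | tΔX 2.0000 tΔY 1.1547
    t=0.3002 [y] (5,3)
    t=1.1600 [x] (4,3)
    t=1.4549 [y] (4,2)
    t=2.6096 [y] (4,1)
    t=3.1600 [x] (3,1) — stop
  → r_2 = 3.1600
beam 3: φ=90°, α=330°
  cosα=0.8660 sinα=-0.5000 | (5,4) | tMaxX 0.4850 tMaxY 0.5200 | tΔX 1.1547 tΔY 2.0000
    t=0.4850 [x] (6,4) — stop
  → r_3 = 0.4850

ranges = [0.6697, 3.1600, 0.4850]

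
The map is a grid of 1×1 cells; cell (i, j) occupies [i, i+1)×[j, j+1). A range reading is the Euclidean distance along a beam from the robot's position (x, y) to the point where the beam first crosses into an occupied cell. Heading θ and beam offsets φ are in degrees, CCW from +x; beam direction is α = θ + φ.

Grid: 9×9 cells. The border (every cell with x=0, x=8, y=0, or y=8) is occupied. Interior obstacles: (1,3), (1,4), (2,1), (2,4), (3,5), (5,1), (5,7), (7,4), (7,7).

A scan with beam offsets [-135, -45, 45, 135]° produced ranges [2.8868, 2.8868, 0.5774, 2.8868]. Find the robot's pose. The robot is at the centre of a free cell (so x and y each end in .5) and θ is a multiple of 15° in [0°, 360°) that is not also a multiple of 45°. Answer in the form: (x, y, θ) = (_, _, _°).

(x, y, θ) = (6.5, 4.5, 285°)

The pose lattice has 40·16 = 640 candidates. Test each by forward raycasting.
  (1.5, 2.5, 300°): beam 1 = 0.5176 ≠ 2.8868 ✗
  (4.5, 5.5, 345°): beam 1 = 0.5774 ≠ 2.8868 ✗
  (1.5, 1.5, 120°): beam 1 = 0.5176 ≠ 2.8868 ✗
  …
  (6.5, 4.5, 285°): r_1=2.8868, r_2=2.8868, r_3=0.5774, r_4=2.8868 — all match ✓
Unique over the lattice → pose = (6.5, 4.5, 285°).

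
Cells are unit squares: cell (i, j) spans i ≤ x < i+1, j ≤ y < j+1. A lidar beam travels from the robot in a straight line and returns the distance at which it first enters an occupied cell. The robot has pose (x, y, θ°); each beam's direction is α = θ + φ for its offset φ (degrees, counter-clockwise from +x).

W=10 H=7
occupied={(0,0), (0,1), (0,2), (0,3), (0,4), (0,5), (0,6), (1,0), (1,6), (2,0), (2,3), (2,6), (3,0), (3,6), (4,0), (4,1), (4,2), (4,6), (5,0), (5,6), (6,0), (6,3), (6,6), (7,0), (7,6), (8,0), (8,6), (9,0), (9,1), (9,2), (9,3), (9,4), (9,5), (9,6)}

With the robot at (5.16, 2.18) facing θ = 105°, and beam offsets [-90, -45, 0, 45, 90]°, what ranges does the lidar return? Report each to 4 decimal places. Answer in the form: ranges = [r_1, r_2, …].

ranges = [3.9755, 1.6800, 0.6182, 0.1848, 0.1656]

beam 1: φ=-90°, α=15°
  dir = (cos 15°, sin 15°) = (0.9659, 0.2588); from cell (5,2)
  next x-line at t=0.8696, next y-line at t=3.1682; Δt_x=1.0353, Δt_y=3.8637
    x: enter (6,2) at t=0.8696
    x: enter (7,2) at t=1.9049
    x: enter (8,2) at t=2.9402
    y: enter (8,3) at t=3.1682
    x: enter (9,3) at t=3.9755 ← occupied
  → r_1 = 3.9755
beam 2: φ=-45°, α=60°
  dir = (cos 60°, sin 60°) = (0.5000, 0.8660); from cell (5,2)
  next x-line at t=1.6800, next y-line at t=0.9469; Δt_x=2.0000, Δt_y=1.1547
    y: enter (5,3) at t=0.9469
    x: enter (6,3) at t=1.6800 ← occupied
  → r_2 = 1.6800
beam 3: φ=0°, α=105°
  dir = (cos 105°, sin 105°) = (-0.2588, 0.9659); from cell (5,2)
  next x-line at t=0.6182, next y-line at t=0.8489; Δt_x=3.8637, Δt_y=1.0353
    x: enter (4,2) at t=0.6182 ← occupied
  → r_3 = 0.6182
beam 4: φ=45°, α=150°
  dir = (cos 150°, sin 150°) = (-0.8660, 0.5000); from cell (5,2)
  next x-line at t=0.1848, next y-line at t=1.6400; Δt_x=1.1547, Δt_y=2.0000
    x: enter (4,2) at t=0.1848 ← occupied
  → r_4 = 0.1848
beam 5: φ=90°, α=195°
  dir = (cos 195°, sin 195°) = (-0.9659, -0.2588); from cell (5,2)
  next x-line at t=0.1656, next y-line at t=0.6955; Δt_x=1.0353, Δt_y=3.8637
    x: enter (4,2) at t=0.1656 ← occupied
  → r_5 = 0.1656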